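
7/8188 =7/8188 = 0.00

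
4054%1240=334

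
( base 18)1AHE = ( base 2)10010010110000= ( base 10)9392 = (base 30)AD2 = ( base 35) 7nc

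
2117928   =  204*10382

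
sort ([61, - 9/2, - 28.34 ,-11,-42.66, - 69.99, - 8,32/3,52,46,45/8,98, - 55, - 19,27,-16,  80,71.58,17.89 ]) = [-69.99, - 55, - 42.66, - 28.34, -19,-16,-11, -8, - 9/2,45/8, 32/3,17.89, 27,46,52, 61,71.58,80,98]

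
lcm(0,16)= 0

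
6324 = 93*68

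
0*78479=0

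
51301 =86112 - 34811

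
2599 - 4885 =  - 2286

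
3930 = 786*5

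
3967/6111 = 3967/6111 =0.65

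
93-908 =  -  815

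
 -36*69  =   - 2484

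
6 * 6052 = 36312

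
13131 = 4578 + 8553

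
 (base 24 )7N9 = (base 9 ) 6263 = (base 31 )4o5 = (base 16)11f1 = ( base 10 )4593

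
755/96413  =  755/96413 = 0.01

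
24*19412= 465888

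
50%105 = 50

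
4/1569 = 4/1569=   0.00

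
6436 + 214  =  6650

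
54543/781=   54543/781 = 69.84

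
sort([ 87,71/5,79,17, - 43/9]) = [ - 43/9, 71/5, 17, 79,87]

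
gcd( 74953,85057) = 1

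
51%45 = 6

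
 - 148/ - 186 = 74/93= 0.80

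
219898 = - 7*(- 31414 )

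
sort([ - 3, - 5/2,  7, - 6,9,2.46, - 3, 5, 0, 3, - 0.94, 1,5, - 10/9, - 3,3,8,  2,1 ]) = [- 6, - 3, - 3, - 3, - 5/2, - 10/9, - 0.94,  0,1, 1,2, 2.46, 3,3,5, 5, 7, 8,9 ]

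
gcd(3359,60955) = 1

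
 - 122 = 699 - 821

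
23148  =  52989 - 29841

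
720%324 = 72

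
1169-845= 324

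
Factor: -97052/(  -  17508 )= 3^(-1 )*19^1*1277^1*1459^( - 1 )= 24263/4377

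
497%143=68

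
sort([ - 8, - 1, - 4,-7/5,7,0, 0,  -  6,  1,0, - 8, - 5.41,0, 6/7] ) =[ - 8,-8,-6 ,-5.41, - 4, -7/5, - 1 , 0,0,0,0 , 6/7,1, 7] 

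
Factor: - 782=  -  2^1 *17^1*23^1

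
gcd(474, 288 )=6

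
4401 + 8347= 12748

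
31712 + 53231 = 84943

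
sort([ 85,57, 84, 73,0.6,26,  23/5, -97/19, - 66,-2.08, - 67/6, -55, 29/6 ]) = [  -  66, - 55 , - 67/6, - 97/19 ,  -  2.08,  0.6,23/5, 29/6,26, 57 , 73, 84,85 ]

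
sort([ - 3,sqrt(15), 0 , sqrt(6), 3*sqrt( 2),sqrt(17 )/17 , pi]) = [ - 3 , 0, sqrt ( 17)/17,sqrt(6),pi , sqrt( 15), 3*sqrt( 2)]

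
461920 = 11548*40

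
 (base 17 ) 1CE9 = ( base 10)8628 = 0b10000110110100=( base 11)6534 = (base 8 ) 20664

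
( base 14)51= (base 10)71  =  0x47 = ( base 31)29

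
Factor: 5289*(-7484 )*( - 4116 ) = 2^4*3^2*7^3*41^1*43^1*1871^1 = 162923117616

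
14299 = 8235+6064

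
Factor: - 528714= - 2^1*3^3 *9791^1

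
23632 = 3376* 7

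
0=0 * 95026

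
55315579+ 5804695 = 61120274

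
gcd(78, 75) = 3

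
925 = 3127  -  2202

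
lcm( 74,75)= 5550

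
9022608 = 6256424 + 2766184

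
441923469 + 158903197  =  600826666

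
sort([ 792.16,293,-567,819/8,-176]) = [-567, - 176,819/8,293,792.16]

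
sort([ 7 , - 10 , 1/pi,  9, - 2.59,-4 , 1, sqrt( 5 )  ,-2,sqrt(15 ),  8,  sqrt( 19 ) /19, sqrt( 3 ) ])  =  [-10,  -  4,-2.59,-2,  sqrt(19 ) /19,1/pi,1,sqrt( 3),sqrt( 5),sqrt( 15),7,  8,9]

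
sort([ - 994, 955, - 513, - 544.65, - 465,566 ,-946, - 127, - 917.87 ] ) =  [ - 994,-946, - 917.87,  -  544.65,- 513, - 465, - 127, 566, 955 ] 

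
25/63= 25/63 = 0.40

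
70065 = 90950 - 20885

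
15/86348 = 15/86348  =  0.00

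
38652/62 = 19326/31=623.42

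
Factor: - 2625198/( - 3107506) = 1312599/1553753  =  3^1*437533^1 * 1553753^( - 1 ) 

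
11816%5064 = 1688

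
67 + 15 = 82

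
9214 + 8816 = 18030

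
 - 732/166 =  -  366/83 = - 4.41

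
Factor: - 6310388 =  - 2^2*7^1*225371^1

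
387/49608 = 43/5512 = 0.01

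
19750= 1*19750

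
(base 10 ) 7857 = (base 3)101210000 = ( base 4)1322301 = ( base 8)17261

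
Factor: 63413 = 7^1*9059^1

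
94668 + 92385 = 187053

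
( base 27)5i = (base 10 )153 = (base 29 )58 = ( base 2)10011001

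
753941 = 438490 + 315451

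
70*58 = 4060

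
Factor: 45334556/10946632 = 11333639/2736658= 2^(-1)*43^1 * 263573^1 * 1368329^( - 1)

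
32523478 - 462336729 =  - 429813251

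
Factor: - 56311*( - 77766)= 2^1*3^1*13^1*997^1*56311^1 = 4379081226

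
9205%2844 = 673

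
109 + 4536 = 4645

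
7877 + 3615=11492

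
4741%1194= 1159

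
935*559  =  522665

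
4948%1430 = 658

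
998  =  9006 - 8008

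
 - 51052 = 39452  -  90504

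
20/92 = 5/23= 0.22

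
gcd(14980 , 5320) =140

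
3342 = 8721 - 5379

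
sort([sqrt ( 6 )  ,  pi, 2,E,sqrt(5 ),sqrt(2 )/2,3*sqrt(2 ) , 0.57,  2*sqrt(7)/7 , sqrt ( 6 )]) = [ 0.57, sqrt(2) /2 , 2*sqrt( 7) /7, 2,sqrt( 5 )  ,  sqrt(6 ), sqrt(6 ),  E, pi, 3*sqrt(2 ) ] 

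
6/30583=6/30583 = 0.00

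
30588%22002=8586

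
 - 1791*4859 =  - 8702469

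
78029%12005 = 5999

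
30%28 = 2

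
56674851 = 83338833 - 26663982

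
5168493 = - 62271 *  (- 83)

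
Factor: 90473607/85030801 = 3^2*7^1 * 1436089^1*85030801^ ( - 1)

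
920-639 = 281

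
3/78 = 1/26 = 0.04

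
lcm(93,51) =1581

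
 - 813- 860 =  - 1673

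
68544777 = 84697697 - 16152920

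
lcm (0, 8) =0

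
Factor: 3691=3691^1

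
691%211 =58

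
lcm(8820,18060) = 379260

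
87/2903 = 87/2903 = 0.03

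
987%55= 52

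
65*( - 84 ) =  - 5460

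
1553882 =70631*22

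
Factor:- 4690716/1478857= - 2^2*3^1*390893^1*1478857^( - 1) 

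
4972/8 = 621 + 1/2 = 621.50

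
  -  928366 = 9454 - 937820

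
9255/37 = 250 + 5/37 = 250.14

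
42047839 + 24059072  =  66106911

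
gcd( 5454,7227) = 9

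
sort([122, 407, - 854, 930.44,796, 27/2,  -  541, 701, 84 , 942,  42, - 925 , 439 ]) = [  -  925, - 854,-541, 27/2,42,  84,122 , 407, 439 , 701 , 796,  930.44,942]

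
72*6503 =468216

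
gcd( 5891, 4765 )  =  1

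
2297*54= 124038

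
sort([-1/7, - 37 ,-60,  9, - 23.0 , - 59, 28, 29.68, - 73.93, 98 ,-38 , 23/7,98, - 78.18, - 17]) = [ - 78.18, - 73.93,-60,- 59, - 38 , - 37, - 23.0, - 17,-1/7, 23/7,9, 28, 29.68, 98, 98 ] 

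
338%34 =32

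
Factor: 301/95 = 5^ ( -1 )*7^1*19^( - 1)*43^1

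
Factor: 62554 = 2^1 * 31277^1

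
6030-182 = 5848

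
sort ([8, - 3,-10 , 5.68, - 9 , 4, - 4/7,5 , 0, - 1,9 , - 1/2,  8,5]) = [ - 10, - 9, - 3,-1,-4/7,-1/2, 0, 4, 5,5, 5.68,  8,8,9 ]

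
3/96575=3/96575 =0.00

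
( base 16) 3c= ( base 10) 60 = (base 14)44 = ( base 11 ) 55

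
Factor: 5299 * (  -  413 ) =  - 7^2*59^1*757^1 = -2188487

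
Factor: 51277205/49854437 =5^1 * 7^1 *137^(-1)*193^1* 7591^1*363901^(  -  1)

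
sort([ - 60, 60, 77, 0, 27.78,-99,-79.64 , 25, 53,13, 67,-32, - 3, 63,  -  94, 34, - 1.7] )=[ - 99  , - 94, - 79.64, - 60, - 32, - 3, - 1.7, 0, 13, 25, 27.78, 34, 53, 60, 63 , 67, 77]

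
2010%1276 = 734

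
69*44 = 3036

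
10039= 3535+6504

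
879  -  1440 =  - 561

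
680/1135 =136/227 =0.60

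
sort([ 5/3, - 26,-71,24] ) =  [  -  71 , - 26, 5/3, 24]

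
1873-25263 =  - 23390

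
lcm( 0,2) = 0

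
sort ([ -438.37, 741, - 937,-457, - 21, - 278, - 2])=[ - 937, - 457, - 438.37,  -  278, - 21, - 2 , 741 ]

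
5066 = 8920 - 3854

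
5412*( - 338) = -1829256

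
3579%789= 423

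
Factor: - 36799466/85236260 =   -  18399733/42618130 = - 2^( - 1) * 5^( - 1 )*11^1*19^1 * 73^( - 1)*79^( - 1 )*739^ ( - 1)*88037^1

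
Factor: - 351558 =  - 2^1*3^2 * 19531^1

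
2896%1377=142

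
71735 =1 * 71735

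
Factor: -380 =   -  2^2*5^1*19^1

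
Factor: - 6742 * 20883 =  - 2^1*3^1*3371^1* 6961^1 = -140793186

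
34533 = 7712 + 26821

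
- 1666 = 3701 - 5367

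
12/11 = 12/11 = 1.09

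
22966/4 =5741 + 1/2=   5741.50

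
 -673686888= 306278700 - 979965588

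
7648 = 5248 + 2400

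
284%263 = 21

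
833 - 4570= - 3737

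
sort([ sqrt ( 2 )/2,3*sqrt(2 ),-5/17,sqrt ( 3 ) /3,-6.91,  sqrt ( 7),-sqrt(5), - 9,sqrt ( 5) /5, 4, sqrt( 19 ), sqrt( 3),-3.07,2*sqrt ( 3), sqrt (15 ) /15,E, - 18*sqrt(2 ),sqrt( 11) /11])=[ - 18*sqrt(2), - 9 ,-6.91,-3.07, - sqrt ( 5), - 5/17,sqrt( 15 ) /15 , sqrt(11 ) /11, sqrt(5 ) /5, sqrt( 3 ) /3,  sqrt ( 2)/2, sqrt (3 ),  sqrt(7 ),E,2*sqrt (3),  4,3*sqrt ( 2), sqrt( 19 ) ] 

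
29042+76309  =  105351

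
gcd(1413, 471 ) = 471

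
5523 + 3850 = 9373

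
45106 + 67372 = 112478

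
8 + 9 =17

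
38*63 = 2394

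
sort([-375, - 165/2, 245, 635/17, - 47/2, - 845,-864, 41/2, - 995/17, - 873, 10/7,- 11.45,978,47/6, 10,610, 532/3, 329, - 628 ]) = [ - 873, - 864, - 845, - 628, - 375, - 165/2,-995/17 , - 47/2, - 11.45,  10/7, 47/6, 10, 41/2,635/17,532/3 , 245,329,610,  978]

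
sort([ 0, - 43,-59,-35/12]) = [  -  59, - 43, - 35/12, 0 ]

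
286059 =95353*3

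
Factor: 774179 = 7^1* 110597^1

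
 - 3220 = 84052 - 87272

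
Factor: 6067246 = 2^1*1129^1*2687^1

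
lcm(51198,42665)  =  255990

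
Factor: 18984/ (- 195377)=-24/247 = -2^3*3^1*13^( - 1)*19^( - 1)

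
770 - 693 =77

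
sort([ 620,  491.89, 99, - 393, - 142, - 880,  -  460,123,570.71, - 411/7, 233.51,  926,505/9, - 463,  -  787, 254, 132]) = [ - 880, - 787, - 463, - 460, - 393,  -  142, - 411/7,505/9, 99 , 123,132,233.51,254, 491.89,  570.71,620, 926] 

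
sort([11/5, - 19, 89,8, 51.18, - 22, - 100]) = [ - 100 , - 22 ,  -  19,11/5, 8 , 51.18,  89]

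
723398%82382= 64342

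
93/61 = 1+32/61 = 1.52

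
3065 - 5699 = -2634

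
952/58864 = 119/7358 = 0.02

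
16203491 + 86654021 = 102857512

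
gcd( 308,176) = 44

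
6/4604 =3/2302 = 0.00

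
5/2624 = 5/2624  =  0.00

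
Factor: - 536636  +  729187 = 192551 = 167^1*1153^1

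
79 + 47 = 126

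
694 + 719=1413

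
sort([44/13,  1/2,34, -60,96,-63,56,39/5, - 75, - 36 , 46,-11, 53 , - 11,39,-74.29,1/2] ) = [ - 75, -74.29, - 63,-60, - 36, - 11, - 11,1/2,1/2, 44/13,39/5, 34, 39,46,  53,56,96 ] 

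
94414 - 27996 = 66418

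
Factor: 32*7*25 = 2^5*5^2*7^1 = 5600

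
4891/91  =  4891/91   =  53.75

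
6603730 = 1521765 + 5081965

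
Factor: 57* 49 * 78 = 217854 = 2^1*3^2*7^2* 13^1 *19^1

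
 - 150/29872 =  - 1 + 14861/14936 = - 0.01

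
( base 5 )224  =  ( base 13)4c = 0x40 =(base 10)64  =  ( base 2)1000000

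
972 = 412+560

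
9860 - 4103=5757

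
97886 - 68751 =29135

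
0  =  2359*0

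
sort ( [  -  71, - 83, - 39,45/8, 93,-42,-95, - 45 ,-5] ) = [-95, - 83,  -  71,-45, - 42,  -  39,- 5, 45/8,93]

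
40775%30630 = 10145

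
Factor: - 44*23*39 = - 2^2 * 3^1* 11^1*13^1 * 23^1 = -39468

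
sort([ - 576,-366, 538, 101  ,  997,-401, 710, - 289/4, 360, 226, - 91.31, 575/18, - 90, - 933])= [ - 933, - 576, - 401 , - 366, - 91.31, - 90, - 289/4,575/18, 101, 226, 360, 538, 710, 997] 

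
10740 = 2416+8324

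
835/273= 3 + 16/273 = 3.06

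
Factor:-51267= - 3^1*23^1 * 743^1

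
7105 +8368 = 15473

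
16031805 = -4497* ( - 3565)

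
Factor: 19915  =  5^1*7^1* 569^1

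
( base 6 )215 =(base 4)1103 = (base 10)83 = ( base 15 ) 58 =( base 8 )123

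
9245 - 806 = 8439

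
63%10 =3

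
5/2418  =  5/2418 = 0.00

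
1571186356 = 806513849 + 764672507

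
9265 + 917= 10182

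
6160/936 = 770/117=6.58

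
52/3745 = 52/3745  =  0.01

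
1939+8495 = 10434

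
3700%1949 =1751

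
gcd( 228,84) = 12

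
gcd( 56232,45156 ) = 852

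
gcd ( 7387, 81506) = 83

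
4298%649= 404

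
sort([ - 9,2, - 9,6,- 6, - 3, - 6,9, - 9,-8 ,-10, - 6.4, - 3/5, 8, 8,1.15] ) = [ - 10, - 9 , - 9, - 9, - 8, - 6.4, - 6,-6,  -  3, - 3/5, 1.15, 2 , 6, 8,8,9]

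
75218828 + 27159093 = 102377921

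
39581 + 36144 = 75725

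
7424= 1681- -5743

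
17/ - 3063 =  - 1 + 3046/3063=- 0.01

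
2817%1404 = 9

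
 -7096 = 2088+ - 9184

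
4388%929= 672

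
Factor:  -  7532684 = -2^2*23^1*41^1 * 1997^1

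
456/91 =456/91 = 5.01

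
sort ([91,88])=[88,91 ]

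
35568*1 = 35568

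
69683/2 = 69683/2=34841.50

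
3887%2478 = 1409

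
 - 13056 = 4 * ( - 3264) 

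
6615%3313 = 3302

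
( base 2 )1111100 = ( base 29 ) 48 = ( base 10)124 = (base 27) 4G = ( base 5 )444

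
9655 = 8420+1235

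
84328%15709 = 5783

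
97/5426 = 97/5426 = 0.02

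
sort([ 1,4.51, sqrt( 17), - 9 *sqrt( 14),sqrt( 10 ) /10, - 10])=[ - 9*sqrt(14), - 10,sqrt (10) /10,1,  sqrt(17), 4.51] 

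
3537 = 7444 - 3907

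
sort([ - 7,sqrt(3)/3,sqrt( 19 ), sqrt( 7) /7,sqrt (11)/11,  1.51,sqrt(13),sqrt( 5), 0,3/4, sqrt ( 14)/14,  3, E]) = [ - 7,0,sqrt(14)/14,sqrt( 11 )/11,sqrt( 7 )/7,sqrt( 3)/3,3/4,  1.51,  sqrt( 5),E,  3,sqrt( 13) , sqrt(19)]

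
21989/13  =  1691 + 6/13 = 1691.46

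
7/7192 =7/7192 = 0.00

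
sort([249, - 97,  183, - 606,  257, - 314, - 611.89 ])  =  [-611.89 , - 606 , - 314,-97, 183 , 249,257] 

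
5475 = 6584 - 1109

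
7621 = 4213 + 3408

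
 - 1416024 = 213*( - 6648) 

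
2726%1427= 1299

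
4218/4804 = 2109/2402 = 0.88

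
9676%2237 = 728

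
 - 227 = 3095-3322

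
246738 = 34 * 7257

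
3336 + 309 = 3645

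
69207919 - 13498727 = 55709192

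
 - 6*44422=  - 266532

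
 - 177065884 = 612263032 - 789328916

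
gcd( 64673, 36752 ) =1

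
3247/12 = 3247/12 = 270.58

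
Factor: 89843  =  13^1 * 6911^1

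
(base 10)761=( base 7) 2135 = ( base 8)1371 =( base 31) OH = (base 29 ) q7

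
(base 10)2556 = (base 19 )71A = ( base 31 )2ke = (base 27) 3di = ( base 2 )100111111100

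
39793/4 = 9948+1/4 = 9948.25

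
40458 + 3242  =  43700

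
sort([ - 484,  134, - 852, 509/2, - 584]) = [ - 852, - 584, - 484, 134, 509/2] 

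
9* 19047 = 171423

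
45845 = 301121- 255276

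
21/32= 21/32 = 0.66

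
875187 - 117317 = 757870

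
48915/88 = 48915/88  =  555.85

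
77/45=77/45=1.71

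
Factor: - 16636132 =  - 2^2 * 17^1 * 349^1 * 701^1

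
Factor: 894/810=3^( - 3)*5^( - 1 )*149^1 = 149/135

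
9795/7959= 3265/2653 = 1.23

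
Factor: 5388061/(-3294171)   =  -3^(  -  2)*7^1 * 366019^(  -  1)*769723^1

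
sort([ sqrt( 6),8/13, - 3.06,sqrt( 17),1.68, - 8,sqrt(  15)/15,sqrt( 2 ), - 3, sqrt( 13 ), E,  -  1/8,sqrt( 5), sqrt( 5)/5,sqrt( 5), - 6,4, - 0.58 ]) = [ - 8, - 6, - 3.06, - 3, - 0.58, - 1/8, sqrt( 15) /15,sqrt(5)/5 , 8/13 , sqrt (2),1.68, sqrt( 5), sqrt( 5 ),sqrt( 6), E, sqrt( 13), 4 , sqrt( 17) ] 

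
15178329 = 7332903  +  7845426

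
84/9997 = 84/9997 =0.01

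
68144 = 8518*8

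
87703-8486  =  79217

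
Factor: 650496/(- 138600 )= - 352/75 = - 2^5*3^ ( - 1)*5^( - 2 )*11^1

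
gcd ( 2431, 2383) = 1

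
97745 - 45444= 52301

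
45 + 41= 86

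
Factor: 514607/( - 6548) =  - 2^(  -  2 )*17^1*1637^( - 1)*30271^1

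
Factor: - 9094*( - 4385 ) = 2^1*5^1*877^1*4547^1 = 39877190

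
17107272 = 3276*5222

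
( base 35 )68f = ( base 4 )1313131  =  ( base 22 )FHB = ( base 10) 7645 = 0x1DDD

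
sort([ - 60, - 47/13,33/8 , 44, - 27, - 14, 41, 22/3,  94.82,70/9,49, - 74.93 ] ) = [ - 74.93 , - 60, - 27, - 14, - 47/13, 33/8, 22/3, 70/9, 41, 44, 49,94.82]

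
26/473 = 26/473 = 0.05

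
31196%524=280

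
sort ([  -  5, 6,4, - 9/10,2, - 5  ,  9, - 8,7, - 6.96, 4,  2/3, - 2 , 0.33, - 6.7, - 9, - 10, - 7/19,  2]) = [  -  10, - 9,-8, - 6.96,-6.7, - 5,-5,- 2, - 9/10, - 7/19,0.33,2/3,  2 , 2,4, 4,6,7,9]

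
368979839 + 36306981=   405286820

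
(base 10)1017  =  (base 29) 162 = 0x3F9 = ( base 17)38E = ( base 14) 529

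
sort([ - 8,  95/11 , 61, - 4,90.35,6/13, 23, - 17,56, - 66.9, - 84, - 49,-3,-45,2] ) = [-84, - 66.9, - 49, - 45,  -  17, -8, - 4, - 3,6/13,2,95/11,23, 56,61,90.35]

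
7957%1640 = 1397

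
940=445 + 495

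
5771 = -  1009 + 6780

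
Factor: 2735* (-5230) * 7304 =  - 104476781200 = - 2^4*5^2*11^1*83^1*523^1  *547^1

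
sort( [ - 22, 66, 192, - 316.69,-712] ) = [ - 712, - 316.69, - 22, 66, 192 ]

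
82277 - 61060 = 21217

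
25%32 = 25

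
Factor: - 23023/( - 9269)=77/31=7^1*11^1*31^ (  -  1)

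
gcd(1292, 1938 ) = 646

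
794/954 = 397/477= 0.83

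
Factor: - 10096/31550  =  -2^3*5^( - 2 ) = -8/25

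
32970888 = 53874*612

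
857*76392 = 65467944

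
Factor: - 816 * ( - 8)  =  6528  =  2^7 * 3^1 *17^1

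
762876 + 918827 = 1681703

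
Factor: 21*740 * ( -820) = - 12742800 = -2^4 * 3^1*5^2*7^1*37^1 * 41^1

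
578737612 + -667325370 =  - 88587758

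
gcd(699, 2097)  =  699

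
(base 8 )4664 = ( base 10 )2484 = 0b100110110100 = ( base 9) 3360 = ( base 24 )47C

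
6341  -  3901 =2440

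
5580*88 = 491040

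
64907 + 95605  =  160512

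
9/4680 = 1/520= 0.00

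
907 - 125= 782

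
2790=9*310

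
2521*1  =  2521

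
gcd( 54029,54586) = 557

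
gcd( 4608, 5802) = 6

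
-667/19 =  -667/19 = - 35.11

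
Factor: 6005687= 6005687^1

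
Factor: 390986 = 2^1* 195493^1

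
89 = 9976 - 9887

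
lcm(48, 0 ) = 0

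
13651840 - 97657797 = -84005957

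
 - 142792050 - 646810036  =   - 789602086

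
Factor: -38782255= - 5^1*23^1*563^1*599^1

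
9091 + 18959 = 28050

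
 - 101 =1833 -1934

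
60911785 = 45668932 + 15242853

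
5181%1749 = 1683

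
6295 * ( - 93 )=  - 585435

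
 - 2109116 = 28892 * ( - 73 ) 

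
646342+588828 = 1235170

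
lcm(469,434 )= 29078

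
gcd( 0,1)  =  1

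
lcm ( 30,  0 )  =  0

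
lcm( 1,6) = 6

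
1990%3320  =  1990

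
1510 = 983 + 527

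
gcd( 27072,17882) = 2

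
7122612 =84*84793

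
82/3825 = 82/3825 = 0.02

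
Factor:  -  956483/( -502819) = 11^1 * 89^1*977^1  *502819^( - 1)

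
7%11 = 7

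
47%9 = 2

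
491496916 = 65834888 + 425662028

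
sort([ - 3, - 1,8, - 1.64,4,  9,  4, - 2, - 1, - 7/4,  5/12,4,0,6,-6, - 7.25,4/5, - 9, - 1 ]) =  [  -  9, - 7.25, - 6, - 3,-2, - 7/4, - 1.64, - 1,  -  1, - 1, 0,5/12,4/5,  4,4,4, 6,8,9]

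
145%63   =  19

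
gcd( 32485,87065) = 5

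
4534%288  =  214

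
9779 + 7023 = 16802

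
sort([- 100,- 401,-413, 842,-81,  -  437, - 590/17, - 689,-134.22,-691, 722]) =[- 691,  -  689 ,  -  437,  -  413,  -  401, - 134.22,-100, - 81,  -  590/17, 722, 842]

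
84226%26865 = 3631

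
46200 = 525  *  88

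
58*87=5046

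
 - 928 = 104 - 1032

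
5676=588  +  5088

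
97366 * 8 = 778928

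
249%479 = 249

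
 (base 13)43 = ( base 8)67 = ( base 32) 1n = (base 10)55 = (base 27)21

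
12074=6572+5502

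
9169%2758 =895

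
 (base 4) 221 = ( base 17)27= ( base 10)41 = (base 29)1C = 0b101001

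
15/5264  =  15/5264 = 0.00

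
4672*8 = 37376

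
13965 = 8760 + 5205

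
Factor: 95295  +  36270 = 131565 = 3^1*5^1 * 7^2 *179^1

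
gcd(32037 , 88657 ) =1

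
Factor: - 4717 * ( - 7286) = 2^1* 53^1*89^1*3643^1 =34368062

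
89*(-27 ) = -2403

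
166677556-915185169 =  - 748507613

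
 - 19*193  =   - 3667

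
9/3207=3/1069 = 0.00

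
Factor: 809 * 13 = 13^1*809^1  =  10517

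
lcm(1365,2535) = 17745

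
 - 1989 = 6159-8148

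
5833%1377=325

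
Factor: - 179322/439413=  - 242/593 = - 2^1*11^2 *593^(- 1)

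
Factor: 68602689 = 3^2*197^1*38693^1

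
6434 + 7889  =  14323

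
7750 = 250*31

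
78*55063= 4294914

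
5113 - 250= 4863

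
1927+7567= 9494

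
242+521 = 763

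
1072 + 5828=6900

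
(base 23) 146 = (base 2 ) 1001110011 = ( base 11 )520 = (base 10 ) 627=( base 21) 18i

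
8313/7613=1 + 700/7613= 1.09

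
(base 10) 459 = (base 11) 388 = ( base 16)1cb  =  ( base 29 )FO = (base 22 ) KJ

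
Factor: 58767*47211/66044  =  146023623/3476 = 2^(-2)*3^2*11^( - 1 )* 79^(  -  1 ) * 1031^1*15737^1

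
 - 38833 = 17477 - 56310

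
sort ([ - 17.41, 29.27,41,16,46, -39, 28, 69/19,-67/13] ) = [- 39,-17.41, - 67/13,69/19,16 , 28,29.27,41,46 ] 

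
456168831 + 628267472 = 1084436303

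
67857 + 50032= 117889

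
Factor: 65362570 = 2^1*5^1*7^2*13^1*31^1*331^1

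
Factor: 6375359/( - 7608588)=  - 2^( - 2)*3^( - 1 )*13^( - 1 ) * 17^( - 1)*19^( - 1 )*37^1*151^(-1)*172307^1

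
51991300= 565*92020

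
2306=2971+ - 665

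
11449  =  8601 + 2848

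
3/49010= 3/49010 = 0.00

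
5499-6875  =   - 1376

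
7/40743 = 7/40743 = 0.00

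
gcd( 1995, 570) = 285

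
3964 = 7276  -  3312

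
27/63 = 3/7 = 0.43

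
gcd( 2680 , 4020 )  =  1340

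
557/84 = 557/84 = 6.63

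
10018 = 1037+8981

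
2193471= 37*59283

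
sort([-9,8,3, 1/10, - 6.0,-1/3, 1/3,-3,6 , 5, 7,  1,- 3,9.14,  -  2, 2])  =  [ - 9, - 6.0,-3, - 3,  -  2, - 1/3,1/10,1/3,1, 2, 3,5,6,7 , 8, 9.14] 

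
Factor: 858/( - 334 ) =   -  429/167 = - 3^1*11^1*13^1*167^(  -  1) 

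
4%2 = 0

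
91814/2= 45907= 45907.00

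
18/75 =6/25 = 0.24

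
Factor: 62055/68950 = 9/10 = 2^(  -  1)*3^2*5^( - 1)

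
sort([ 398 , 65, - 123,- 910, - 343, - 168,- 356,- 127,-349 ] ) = [ - 910, - 356,-349,  -  343, - 168,-127, - 123, 65 , 398 ] 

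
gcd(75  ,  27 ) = 3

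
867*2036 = 1765212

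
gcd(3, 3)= 3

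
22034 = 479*46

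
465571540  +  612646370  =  1078217910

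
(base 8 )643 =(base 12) 2AB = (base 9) 515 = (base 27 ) FE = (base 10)419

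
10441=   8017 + 2424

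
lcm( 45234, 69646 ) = 4387698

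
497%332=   165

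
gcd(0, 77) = 77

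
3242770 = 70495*46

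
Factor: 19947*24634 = 491374398 = 2^1 * 3^1*61^1*109^2*113^1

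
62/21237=62/21237 = 0.00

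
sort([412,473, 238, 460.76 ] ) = [238,412, 460.76,473] 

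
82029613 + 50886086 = 132915699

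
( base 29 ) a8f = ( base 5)234112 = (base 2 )10000111010001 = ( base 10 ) 8657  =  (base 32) 8EH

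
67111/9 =67111/9  =  7456.78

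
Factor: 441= 3^2 * 7^2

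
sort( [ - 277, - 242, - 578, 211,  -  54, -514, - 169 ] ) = [ - 578, -514, - 277 , - 242, - 169, - 54,211]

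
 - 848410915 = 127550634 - 975961549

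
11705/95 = 2341/19= 123.21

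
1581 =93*17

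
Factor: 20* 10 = 200 = 2^3*5^2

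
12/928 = 3/232 = 0.01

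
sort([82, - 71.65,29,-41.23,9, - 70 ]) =[ - 71.65, - 70, - 41.23, 9, 29,82] 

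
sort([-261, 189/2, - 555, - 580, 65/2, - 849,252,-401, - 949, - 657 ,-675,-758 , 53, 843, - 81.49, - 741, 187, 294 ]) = [  -  949 , - 849, - 758,  -  741, - 675,-657, - 580, - 555,-401, - 261,-81.49, 65/2, 53, 189/2, 187,  252,294 , 843] 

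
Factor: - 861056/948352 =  - 7^1*31^1*239^( - 1) = - 217/239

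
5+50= 55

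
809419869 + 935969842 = 1745389711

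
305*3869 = 1180045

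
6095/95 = 1219/19 = 64.16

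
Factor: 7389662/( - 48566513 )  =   -2^1*7^1*17^1*61^1*509^1*  1879^( - 1 )*25847^( - 1) 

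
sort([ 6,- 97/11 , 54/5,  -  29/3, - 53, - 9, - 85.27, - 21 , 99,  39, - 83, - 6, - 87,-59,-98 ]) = [ - 98,-87, -85.27, - 83, - 59,-53,  -  21, - 29/3,- 9, - 97/11 ,-6,6, 54/5,39,  99]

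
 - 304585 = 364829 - 669414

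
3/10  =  3/10 = 0.30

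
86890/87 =86890/87  =  998.74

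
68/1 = 68= 68.00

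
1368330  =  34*40245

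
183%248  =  183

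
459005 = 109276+349729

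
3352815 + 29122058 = 32474873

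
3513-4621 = - 1108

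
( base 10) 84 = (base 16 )54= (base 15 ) 59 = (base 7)150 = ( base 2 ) 1010100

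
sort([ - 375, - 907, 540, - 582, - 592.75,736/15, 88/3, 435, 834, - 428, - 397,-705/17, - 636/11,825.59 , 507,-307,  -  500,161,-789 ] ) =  [ - 907,  -  789, - 592.75, - 582, - 500, - 428, - 397, - 375, -307, - 636/11, - 705/17, 88/3, 736/15,161,435, 507, 540, 825.59, 834]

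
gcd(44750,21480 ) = 1790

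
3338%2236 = 1102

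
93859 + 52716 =146575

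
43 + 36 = 79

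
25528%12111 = 1306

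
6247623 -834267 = 5413356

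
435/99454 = 435/99454 = 0.00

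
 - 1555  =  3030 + -4585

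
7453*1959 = 14600427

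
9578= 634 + 8944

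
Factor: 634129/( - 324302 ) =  - 2^(  -  1)*11^( - 1) *311^1*2039^1*14741^( - 1) 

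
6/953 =6/953 = 0.01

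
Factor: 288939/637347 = 96313/212449  =  7^1 * 17^(-1 ) * 12497^(-1) * 13759^1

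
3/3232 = 3/3232 = 0.00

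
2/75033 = 2/75033  =  0.00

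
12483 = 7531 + 4952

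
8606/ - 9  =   - 8606/9=- 956.22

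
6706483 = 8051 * 833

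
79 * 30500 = 2409500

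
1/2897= 1/2897 = 0.00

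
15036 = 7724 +7312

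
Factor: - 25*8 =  - 2^3*5^2 =-200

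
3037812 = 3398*894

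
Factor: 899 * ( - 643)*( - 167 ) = 96535519 = 29^1*31^1*167^1 * 643^1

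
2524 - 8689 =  - 6165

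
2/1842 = 1/921= 0.00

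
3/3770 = 3/3770 = 0.00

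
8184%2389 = 1017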